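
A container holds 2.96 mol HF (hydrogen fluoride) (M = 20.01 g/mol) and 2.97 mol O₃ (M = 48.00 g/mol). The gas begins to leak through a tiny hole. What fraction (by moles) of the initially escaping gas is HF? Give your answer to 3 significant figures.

Rate_i ∝ x_i/√M_i (Graham's law weighted by mole fraction), so the effusate composition follows n_i/√M_i.
So x_HF in the escaping gas = (n_HF/√M_HF) / Σ(n_i/√M_i)
= (2.96/√20.01) / (2.96/√20.01 + 2.97/√48.00) = 0.6617/(0.6617 + 0.4287) = 0.607.

0.607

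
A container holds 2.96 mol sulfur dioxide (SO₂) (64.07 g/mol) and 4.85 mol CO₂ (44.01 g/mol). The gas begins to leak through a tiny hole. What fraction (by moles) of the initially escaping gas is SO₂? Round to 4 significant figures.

0.3359

The effusion rate of species i is ∝ p_i/√M_i ∝ n_i/√M_i.
Mole fraction of SO₂ in the effusate = (n_SO₂/√M_SO₂) / (n_SO₂/√M_SO₂ + n_CO₂/√M_CO₂)
= (2.96/√64.07) / (2.96/√64.07 + 4.85/√44.01) = 0.3698/(0.3698 + 0.7311) = 0.3359.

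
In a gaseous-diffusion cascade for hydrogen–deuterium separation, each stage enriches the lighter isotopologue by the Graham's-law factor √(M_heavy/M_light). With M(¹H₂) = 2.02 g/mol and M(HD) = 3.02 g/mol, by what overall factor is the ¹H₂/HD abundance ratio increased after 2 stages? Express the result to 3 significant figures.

The single-stage factor is √(M_heavy/M_light), so 2 stages give [√(3.02/2.02)]^2 = (3.02/2.02)^(2/2).
= 1.49505^1 = 1.50.

1.50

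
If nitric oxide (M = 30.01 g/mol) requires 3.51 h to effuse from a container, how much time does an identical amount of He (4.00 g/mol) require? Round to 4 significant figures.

From Graham's law, t_He/t_NO = √(M_He/M_NO) = √(4.00/30.01) = √0.1333 = 0.3651.
So the time for He is 3.51 × 0.3651 = 1.281 h.

1.281 h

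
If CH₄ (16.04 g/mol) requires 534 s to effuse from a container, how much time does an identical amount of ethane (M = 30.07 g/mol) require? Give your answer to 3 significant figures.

Graham's law gives t_C₂H₆/t_CH₄ = √(M_C₂H₆/M_CH₄) = √(30.07/16.04) = √1.875 = 1.369.
So the time for C₂H₆ is 534 × 1.369 = 731 s.

731 s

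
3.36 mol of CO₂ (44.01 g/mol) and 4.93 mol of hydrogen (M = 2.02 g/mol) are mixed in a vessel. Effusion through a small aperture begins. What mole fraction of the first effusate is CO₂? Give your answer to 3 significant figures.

Effusion rate of each component ∝ n_i/√M_i (partial pressure × 1/√M).
x_CO₂(eff) = (n_CO₂/√M_CO₂) / (n_CO₂/√M_CO₂ + n_H₂/√M_H₂)
= (3.36/√44.01) / (3.36/√44.01 + 4.93/√2.02) = 0.5065/(0.5065 + 3.469) = 0.127.

0.127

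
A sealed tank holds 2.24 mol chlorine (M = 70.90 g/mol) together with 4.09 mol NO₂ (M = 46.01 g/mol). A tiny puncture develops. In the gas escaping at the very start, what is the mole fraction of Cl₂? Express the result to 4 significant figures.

0.3061

The effusion rate of species i is ∝ p_i/√M_i ∝ n_i/√M_i.
x_Cl₂(eff) = (n_Cl₂/√M_Cl₂) / (n_Cl₂/√M_Cl₂ + n_NO₂/√M_NO₂)
= (2.24/√70.90) / (2.24/√70.90 + 4.09/√46.01) = 0.2660/(0.2660 + 0.6030) = 0.3061.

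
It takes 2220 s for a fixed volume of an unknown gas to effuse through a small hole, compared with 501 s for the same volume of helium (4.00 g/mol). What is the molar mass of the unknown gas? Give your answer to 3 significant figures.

78.5 g/mol

By Graham's law, t_X/t_He = √(M_X/M_He).
2220/501 = 4.431 = √(M_X/4.00)
M_X = 4.00 × 4.431² = 4.00 × 19.63 = 78.5 g/mol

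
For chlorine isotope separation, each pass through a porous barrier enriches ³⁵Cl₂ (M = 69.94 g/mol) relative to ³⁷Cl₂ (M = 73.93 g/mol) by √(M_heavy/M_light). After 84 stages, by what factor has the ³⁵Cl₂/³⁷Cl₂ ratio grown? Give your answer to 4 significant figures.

Each stage multiplies the ratio by α = √(73.93/69.94), so after 84 stages the overall factor is α^84 = (73.93/69.94)^(84/2).
= 1.05705^42 = 10.28.

10.28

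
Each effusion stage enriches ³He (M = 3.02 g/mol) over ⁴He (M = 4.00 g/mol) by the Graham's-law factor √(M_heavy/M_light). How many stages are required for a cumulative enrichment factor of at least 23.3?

23

Per stage α = (4.00/3.02)^(1/2) = 1.32450^0.5, giving ln α = 0.1405.
Need α^N ≥ 23.3 ⇒ N ≥ ln(23.3) / ln α = 3.148 / 0.1405 = 22.41.
Minimum whole number of stages: N = 23.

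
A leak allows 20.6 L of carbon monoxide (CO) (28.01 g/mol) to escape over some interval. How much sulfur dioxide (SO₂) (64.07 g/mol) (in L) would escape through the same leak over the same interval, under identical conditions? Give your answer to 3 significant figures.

13.6 L

Graham's law gives rate_SO₂/rate_CO = √(M_CO/M_SO₂) = √(28.01/64.07) = √0.4372 = 0.6612.
So the volume for SO₂ is 20.6 × 0.6612 = 13.6 L.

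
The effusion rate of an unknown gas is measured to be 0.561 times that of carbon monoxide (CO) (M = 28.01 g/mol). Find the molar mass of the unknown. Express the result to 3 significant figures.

From Graham's law, rate_X/rate_CO = √(M_CO/M_X).
0.561 = √(28.01/M_X)
M_X = 28.01 / 0.561² = 28.01 / 0.3147 = 89.0 g/mol

89.0 g/mol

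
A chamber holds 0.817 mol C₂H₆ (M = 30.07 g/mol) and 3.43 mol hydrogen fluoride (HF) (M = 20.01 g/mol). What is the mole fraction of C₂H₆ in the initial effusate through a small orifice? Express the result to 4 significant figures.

Rate_i ∝ x_i/√M_i (Graham's law weighted by mole fraction), so the effusate composition follows n_i/√M_i.
So x_C₂H₆ in the escaping gas = (n_C₂H₆/√M_C₂H₆) / Σ(n_i/√M_i)
= (0.817/√30.07) / (0.817/√30.07 + 3.43/√20.01) = 0.1490/(0.1490 + 0.7668) = 0.1627.

0.1627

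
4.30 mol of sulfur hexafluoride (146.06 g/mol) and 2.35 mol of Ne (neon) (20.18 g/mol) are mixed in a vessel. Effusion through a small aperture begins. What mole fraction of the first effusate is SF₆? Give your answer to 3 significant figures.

0.405

Each component's effusion rate ∝ (its partial pressure)·(1/√M) ∝ n_i/√M_i.
x_SF₆(eff) = (n_SF₆/√M_SF₆) / (n_SF₆/√M_SF₆ + n_Ne/√M_Ne)
= (4.30/√146.06) / (4.30/√146.06 + 2.35/√20.18) = 0.3558/(0.3558 + 0.5231) = 0.405.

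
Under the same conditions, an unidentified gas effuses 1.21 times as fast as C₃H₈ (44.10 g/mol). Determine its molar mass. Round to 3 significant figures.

Using Graham's law: rate_X/rate_C₃H₈ = √(M_C₃H₈/M_X).
1.21 = √(44.10/M_X)
M_X = 44.10 / 1.21² = 44.10 / 1.464 = 30.1 g/mol

30.1 g/mol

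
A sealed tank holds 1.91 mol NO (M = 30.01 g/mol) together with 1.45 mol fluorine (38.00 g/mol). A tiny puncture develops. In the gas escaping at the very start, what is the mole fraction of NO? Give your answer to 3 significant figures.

0.597

Rate_i ∝ x_i/√M_i (Graham's law weighted by mole fraction), so the effusate composition follows n_i/√M_i.
x_NO(eff) = (n_NO/√M_NO) / (n_NO/√M_NO + n_F₂/√M_F₂)
= (1.91/√30.01) / (1.91/√30.01 + 1.45/√38.00) = 0.3487/(0.3487 + 0.2352) = 0.597.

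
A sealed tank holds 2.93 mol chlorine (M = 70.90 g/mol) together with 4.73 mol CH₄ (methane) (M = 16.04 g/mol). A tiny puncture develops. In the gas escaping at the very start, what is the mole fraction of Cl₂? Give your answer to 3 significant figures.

The effusion rate of species i is ∝ p_i/√M_i ∝ n_i/√M_i.
x_Cl₂(eff) = (n_Cl₂/√M_Cl₂) / (n_Cl₂/√M_Cl₂ + n_CH₄/√M_CH₄)
= (2.93/√70.90) / (2.93/√70.90 + 4.73/√16.04) = 0.3480/(0.3480 + 1.181) = 0.228.

0.228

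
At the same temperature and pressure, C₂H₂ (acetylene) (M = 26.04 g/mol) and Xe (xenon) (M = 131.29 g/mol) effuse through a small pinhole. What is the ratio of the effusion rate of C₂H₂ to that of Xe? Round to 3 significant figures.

Graham's law gives rate_C₂H₂/rate_Xe = √(M_Xe/M_C₂H₂) = √(131.29/26.04) = √5.042 = 2.25.

2.25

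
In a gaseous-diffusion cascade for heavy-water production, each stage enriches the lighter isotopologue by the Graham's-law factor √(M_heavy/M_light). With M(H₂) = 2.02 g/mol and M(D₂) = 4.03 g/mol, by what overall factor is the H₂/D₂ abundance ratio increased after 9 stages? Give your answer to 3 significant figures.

After 9 stages the ratio has grown by (√(4.03/2.02))^9 = (4.03/2.02)^(9/2).
= 1.99505^(9/2) = 22.4.

22.4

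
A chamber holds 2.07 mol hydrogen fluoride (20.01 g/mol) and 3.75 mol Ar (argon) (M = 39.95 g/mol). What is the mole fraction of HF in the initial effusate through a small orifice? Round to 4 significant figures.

0.4382

The effusion rate of species i is ∝ p_i/√M_i ∝ n_i/√M_i.
Mole fraction of HF in the effusate = (n_HF/√M_HF) / (n_HF/√M_HF + n_Ar/√M_Ar)
= (2.07/√20.01) / (2.07/√20.01 + 3.75/√39.95) = 0.4628/(0.4628 + 0.5933) = 0.4382.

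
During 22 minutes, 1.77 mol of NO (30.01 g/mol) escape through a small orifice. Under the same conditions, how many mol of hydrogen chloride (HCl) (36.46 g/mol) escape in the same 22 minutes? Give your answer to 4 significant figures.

Graham's law gives rate_HCl/rate_NO = √(M_NO/M_HCl) = √(30.01/36.46) = √0.8231 = 0.9072.
So the amount for HCl is 1.77 × 0.9072 = 1.606 mol.

1.606 mol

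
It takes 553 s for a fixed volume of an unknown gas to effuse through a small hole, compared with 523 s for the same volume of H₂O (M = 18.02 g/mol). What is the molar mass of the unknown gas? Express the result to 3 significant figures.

Graham's law gives t_X/t_H₂O = √(M_X/M_H₂O).
553/523 = 1.057 = √(M_X/18.02)
M_X = 18.02 × 1.057² = 18.02 × 1.118 = 20.1 g/mol

20.1 g/mol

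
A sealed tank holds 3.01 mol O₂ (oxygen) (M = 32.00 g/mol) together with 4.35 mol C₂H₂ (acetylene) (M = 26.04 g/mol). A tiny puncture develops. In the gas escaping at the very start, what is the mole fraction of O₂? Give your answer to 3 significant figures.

Rate_i ∝ x_i/√M_i (Graham's law weighted by mole fraction), so the effusate composition follows n_i/√M_i.
x_O₂(eff) = (n_O₂/√M_O₂) / (n_O₂/√M_O₂ + n_C₂H₂/√M_C₂H₂)
= (3.01/√32.00) / (3.01/√32.00 + 4.35/√26.04) = 0.5321/(0.5321 + 0.8524) = 0.384.

0.384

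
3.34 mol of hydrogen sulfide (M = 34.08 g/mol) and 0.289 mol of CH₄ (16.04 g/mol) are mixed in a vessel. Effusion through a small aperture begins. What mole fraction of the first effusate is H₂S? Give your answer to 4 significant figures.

0.8880

Effusion rate of each component ∝ n_i/√M_i (partial pressure × 1/√M).
So x_H₂S in the escaping gas = (n_H₂S/√M_H₂S) / Σ(n_i/√M_i)
= (3.34/√34.08) / (3.34/√34.08 + 0.289/√16.04) = 0.5721/(0.5721 + 0.07216) = 0.8880.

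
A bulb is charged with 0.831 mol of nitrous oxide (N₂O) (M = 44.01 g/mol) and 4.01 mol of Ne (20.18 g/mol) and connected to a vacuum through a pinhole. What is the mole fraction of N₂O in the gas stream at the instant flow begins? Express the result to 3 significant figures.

0.123

The effusion rate of species i is ∝ p_i/√M_i ∝ n_i/√M_i.
Mole fraction of N₂O in the effusate = (n_N₂O/√M_N₂O) / (n_N₂O/√M_N₂O + n_Ne/√M_Ne)
= (0.831/√44.01) / (0.831/√44.01 + 4.01/√20.18) = 0.1253/(0.1253 + 0.8927) = 0.123.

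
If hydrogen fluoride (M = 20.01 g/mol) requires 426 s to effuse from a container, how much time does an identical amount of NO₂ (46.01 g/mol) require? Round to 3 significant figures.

Since effusion rate ∝ 1/√M, t_NO₂/t_HF = √(M_NO₂/M_HF) = √(46.01/20.01) = √2.299 = 1.516.
So the time for NO₂ is 426 × 1.516 = 646 s.

646 s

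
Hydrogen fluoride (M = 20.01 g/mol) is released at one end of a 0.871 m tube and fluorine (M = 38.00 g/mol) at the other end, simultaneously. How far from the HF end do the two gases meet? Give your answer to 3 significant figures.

The fronts meet when d_HF + d_F₂ = L with d_HF/d_F₂ = √(M_F₂/M_HF) (Graham's law). Here √(M_F₂/M_HF) = √(38.00/20.01) = 1.378.
With d_HF + d_F₂ = 0.871 m, d_F₂ = 0.871/(1 + 1.378) = 0.3663 m.
d_HF = 0.871 − 0.3663 = 0.505 m.

0.505 m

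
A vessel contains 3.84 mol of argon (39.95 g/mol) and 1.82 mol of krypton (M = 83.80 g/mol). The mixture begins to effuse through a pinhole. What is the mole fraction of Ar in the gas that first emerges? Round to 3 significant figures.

0.753

Effusion rate of each component ∝ n_i/√M_i (partial pressure × 1/√M).
So x_Ar in the escaping gas = (n_Ar/√M_Ar) / Σ(n_i/√M_i)
= (3.84/√39.95) / (3.84/√39.95 + 1.82/√83.80) = 0.6075/(0.6075 + 0.1988) = 0.753.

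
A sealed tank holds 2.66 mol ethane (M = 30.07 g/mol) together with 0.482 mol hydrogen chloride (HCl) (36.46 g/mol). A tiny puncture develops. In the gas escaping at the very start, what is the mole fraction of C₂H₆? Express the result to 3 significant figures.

Rate_i ∝ x_i/√M_i (Graham's law weighted by mole fraction), so the effusate composition follows n_i/√M_i.
So x_C₂H₆ in the escaping gas = (n_C₂H₆/√M_C₂H₆) / Σ(n_i/√M_i)
= (2.66/√30.07) / (2.66/√30.07 + 0.482/√36.46) = 0.4851/(0.4851 + 0.07982) = 0.859.

0.859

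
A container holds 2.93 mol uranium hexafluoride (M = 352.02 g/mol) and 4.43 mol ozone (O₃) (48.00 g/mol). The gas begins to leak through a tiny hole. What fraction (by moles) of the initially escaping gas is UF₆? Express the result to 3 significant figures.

0.196

Effusion rate of each component ∝ n_i/√M_i (partial pressure × 1/√M).
So x_UF₆ in the escaping gas = (n_UF₆/√M_UF₆) / Σ(n_i/√M_i)
= (2.93/√352.02) / (2.93/√352.02 + 4.43/√48.00) = 0.1562/(0.1562 + 0.6394) = 0.196.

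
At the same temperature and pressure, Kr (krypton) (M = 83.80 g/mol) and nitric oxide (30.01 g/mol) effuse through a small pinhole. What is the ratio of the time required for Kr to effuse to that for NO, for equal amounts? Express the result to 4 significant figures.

By Graham's law, t_Kr/t_NO = √(M_Kr/M_NO) = √(83.80/30.01) = √2.792 = 1.671.

1.671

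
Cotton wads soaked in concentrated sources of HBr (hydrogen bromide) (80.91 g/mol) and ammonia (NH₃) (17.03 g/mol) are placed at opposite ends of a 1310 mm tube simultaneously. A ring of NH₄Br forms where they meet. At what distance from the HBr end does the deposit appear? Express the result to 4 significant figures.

412.0 mm

Distances travelled in equal time are proportional to diffusion rates, so d_HBr/d_NH₃ = √(M_NH₃/M_HBr) = √(17.03/80.91) = 0.4588.
With d_HBr + d_NH₃ = 1310 mm, d_NH₃ = 1310/(1 + 0.4588) = 898.0 mm.
d_HBr = 1310 − 898.0 = 412.0 mm.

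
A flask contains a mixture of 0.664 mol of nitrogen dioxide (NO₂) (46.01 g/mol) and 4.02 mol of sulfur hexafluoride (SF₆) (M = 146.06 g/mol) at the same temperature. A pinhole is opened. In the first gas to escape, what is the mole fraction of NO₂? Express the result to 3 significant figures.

0.227

The effusion rate of species i is ∝ p_i/√M_i ∝ n_i/√M_i.
x_NO₂(eff) = (n_NO₂/√M_NO₂) / (n_NO₂/√M_NO₂ + n_SF₆/√M_SF₆)
= (0.664/√46.01) / (0.664/√46.01 + 4.02/√146.06) = 0.09789/(0.09789 + 0.3326) = 0.227.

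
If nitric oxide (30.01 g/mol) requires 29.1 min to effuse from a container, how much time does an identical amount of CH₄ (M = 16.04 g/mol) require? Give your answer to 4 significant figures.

21.27 min

From Graham's law, t_CH₄/t_NO = √(M_CH₄/M_NO) = √(16.04/30.01) = √0.5345 = 0.7311.
So the time for CH₄ is 29.1 × 0.7311 = 21.27 min.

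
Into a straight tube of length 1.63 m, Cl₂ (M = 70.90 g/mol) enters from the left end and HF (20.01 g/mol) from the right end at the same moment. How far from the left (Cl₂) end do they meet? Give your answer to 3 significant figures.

0.566 m

Distances travelled in equal time are proportional to diffusion rates, so d_Cl₂/d_HF = √(M_HF/M_Cl₂) = √(20.01/70.90) = 0.5313.
With d_Cl₂ + d_HF = 1.63 m, d_HF = 1.63/(1 + 0.5313) = 1.064 m.
d_Cl₂ = 1.63 − 1.064 = 0.566 m.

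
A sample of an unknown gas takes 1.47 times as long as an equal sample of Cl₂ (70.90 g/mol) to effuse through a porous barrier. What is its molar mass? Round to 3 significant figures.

By Graham's law, t_X/t_Cl₂ = √(M_X/M_Cl₂).
1.47 = √(M_X/70.90)
M_X = 70.90 × 1.47² = 70.90 × 2.161 = 153 g/mol

153 g/mol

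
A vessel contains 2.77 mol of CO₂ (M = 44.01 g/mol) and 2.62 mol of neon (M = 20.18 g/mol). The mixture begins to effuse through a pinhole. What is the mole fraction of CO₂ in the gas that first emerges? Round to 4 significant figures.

0.4172

Each component's effusion rate ∝ (its partial pressure)·(1/√M) ∝ n_i/√M_i.
So x_CO₂ in the escaping gas = (n_CO₂/√M_CO₂) / Σ(n_i/√M_i)
= (2.77/√44.01) / (2.77/√44.01 + 2.62/√20.18) = 0.4175/(0.4175 + 0.5832) = 0.4172.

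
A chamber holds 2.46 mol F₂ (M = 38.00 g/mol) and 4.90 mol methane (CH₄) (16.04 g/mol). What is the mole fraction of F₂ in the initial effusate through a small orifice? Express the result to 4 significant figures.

0.2460

The effusion rate of species i is ∝ p_i/√M_i ∝ n_i/√M_i.
Mole fraction of F₂ in the effusate = (n_F₂/√M_F₂) / (n_F₂/√M_F₂ + n_CH₄/√M_CH₄)
= (2.46/√38.00) / (2.46/√38.00 + 4.90/√16.04) = 0.3991/(0.3991 + 1.223) = 0.2460.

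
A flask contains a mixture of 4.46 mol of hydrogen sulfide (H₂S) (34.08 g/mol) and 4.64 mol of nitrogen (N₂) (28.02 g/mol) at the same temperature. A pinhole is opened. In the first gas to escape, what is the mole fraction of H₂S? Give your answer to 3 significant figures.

0.466

Rate_i ∝ x_i/√M_i (Graham's law weighted by mole fraction), so the effusate composition follows n_i/√M_i.
x_H₂S(eff) = (n_H₂S/√M_H₂S) / (n_H₂S/√M_H₂S + n_N₂/√M_N₂)
= (4.46/√34.08) / (4.46/√34.08 + 4.64/√28.02) = 0.7640/(0.7640 + 0.8766) = 0.466.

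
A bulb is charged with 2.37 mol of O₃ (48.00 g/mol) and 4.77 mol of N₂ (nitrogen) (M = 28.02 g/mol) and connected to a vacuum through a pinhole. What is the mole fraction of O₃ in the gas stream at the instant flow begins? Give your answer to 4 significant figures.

Each component's effusion rate ∝ (its partial pressure)·(1/√M) ∝ n_i/√M_i.
Mole fraction of O₃ in the effusate = (n_O₃/√M_O₃) / (n_O₃/√M_O₃ + n_N₂/√M_N₂)
= (2.37/√48.00) / (2.37/√48.00 + 4.77/√28.02) = 0.3421/(0.3421 + 0.9011) = 0.2752.

0.2752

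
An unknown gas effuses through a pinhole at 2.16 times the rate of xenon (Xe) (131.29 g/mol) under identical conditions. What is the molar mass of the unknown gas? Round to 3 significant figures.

Graham's law gives rate_X/rate_Xe = √(M_Xe/M_X).
2.16 = √(131.29/M_X)
M_X = 131.29 / 2.16² = 131.29 / 4.666 = 28.1 g/mol

28.1 g/mol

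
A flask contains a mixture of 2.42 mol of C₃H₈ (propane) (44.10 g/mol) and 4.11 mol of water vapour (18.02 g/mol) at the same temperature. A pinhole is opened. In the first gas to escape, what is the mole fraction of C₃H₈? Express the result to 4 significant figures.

Rate_i ∝ x_i/√M_i (Graham's law weighted by mole fraction), so the effusate composition follows n_i/√M_i.
So x_C₃H₈ in the escaping gas = (n_C₃H₈/√M_C₃H₈) / Σ(n_i/√M_i)
= (2.42/√44.10) / (2.42/√44.10 + 4.11/√18.02) = 0.3644/(0.3644 + 0.9682) = 0.2735.

0.2735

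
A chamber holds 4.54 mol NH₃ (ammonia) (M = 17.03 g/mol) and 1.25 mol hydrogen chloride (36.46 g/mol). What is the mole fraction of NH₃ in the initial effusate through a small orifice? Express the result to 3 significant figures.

0.842

Each component's effusion rate ∝ (its partial pressure)·(1/√M) ∝ n_i/√M_i.
Mole fraction of NH₃ in the effusate = (n_NH₃/√M_NH₃) / (n_NH₃/√M_NH₃ + n_HCl/√M_HCl)
= (4.54/√17.03) / (4.54/√17.03 + 1.25/√36.46) = 1.100/(1.100 + 0.2070) = 0.842.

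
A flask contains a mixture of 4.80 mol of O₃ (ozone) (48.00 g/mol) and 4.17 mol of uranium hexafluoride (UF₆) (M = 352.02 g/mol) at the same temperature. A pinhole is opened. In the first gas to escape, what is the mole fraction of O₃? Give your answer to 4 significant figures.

0.7571

The effusion rate of species i is ∝ p_i/√M_i ∝ n_i/√M_i.
x_O₃(eff) = (n_O₃/√M_O₃) / (n_O₃/√M_O₃ + n_UF₆/√M_UF₆)
= (4.80/√48.00) / (4.80/√48.00 + 4.17/√352.02) = 0.6928/(0.6928 + 0.2223) = 0.7571.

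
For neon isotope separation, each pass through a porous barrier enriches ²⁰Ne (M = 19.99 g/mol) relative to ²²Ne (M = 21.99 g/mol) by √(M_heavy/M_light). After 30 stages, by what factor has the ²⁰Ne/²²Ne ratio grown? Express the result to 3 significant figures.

Overall factor = α^30 with α = √(21.99/19.99), i.e. (21.99/19.99)^(30/2).
= 1.10005^15 = 4.18.

4.18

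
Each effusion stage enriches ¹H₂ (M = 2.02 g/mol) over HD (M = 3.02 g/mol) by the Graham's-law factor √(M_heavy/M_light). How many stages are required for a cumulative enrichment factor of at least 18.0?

15

Single-stage factor α = √(3.02/2.02), so ln α = ½ ln(1.49505) = 0.2011.
Need α^N ≥ 18.0 ⇒ N ≥ ln(18.0) / ln α = 2.890 / 0.2011 = 14.37.
Minimum whole number of stages: N = 15.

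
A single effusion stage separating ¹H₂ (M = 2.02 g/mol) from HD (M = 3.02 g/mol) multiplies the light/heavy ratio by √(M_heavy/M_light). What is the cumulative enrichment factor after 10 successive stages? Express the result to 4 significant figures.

7.469

Overall factor = α^10 with α = √(3.02/2.02), i.e. (3.02/2.02)^(10/2).
= 1.49505^5 = 7.469.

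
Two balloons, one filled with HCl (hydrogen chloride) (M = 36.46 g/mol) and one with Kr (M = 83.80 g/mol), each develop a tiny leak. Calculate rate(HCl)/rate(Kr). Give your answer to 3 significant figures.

Since effusion rate ∝ 1/√M, rate_HCl/rate_Kr = √(M_Kr/M_HCl) = √(83.80/36.46) = √2.298 = 1.52.

1.52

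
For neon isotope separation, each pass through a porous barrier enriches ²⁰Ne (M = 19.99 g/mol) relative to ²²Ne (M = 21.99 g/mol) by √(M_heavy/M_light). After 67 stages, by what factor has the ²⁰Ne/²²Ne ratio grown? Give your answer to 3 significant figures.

24.4

Overall factor = α^67 with α = √(21.99/19.99), i.e. (21.99/19.99)^(67/2).
= 1.10005^(67/2) = 24.4.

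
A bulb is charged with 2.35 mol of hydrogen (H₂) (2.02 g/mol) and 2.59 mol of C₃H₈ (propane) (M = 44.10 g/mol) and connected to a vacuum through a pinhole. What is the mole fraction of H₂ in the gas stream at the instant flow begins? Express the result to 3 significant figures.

0.809

Each component's effusion rate ∝ (its partial pressure)·(1/√M) ∝ n_i/√M_i.
x_H₂(eff) = (n_H₂/√M_H₂) / (n_H₂/√M_H₂ + n_C₃H₈/√M_C₃H₈)
= (2.35/√2.02) / (2.35/√2.02 + 2.59/√44.10) = 1.653/(1.653 + 0.3900) = 0.809.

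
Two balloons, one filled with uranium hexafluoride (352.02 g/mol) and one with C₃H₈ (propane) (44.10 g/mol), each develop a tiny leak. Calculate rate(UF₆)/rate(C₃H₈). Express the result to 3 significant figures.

0.354

Graham's law gives rate_UF₆/rate_C₃H₈ = √(M_C₃H₈/M_UF₆) = √(44.10/352.02) = √0.1253 = 0.354.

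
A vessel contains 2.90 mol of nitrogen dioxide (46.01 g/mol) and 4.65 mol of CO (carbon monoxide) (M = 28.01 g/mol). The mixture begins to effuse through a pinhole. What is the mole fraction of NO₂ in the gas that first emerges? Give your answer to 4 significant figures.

Rate_i ∝ x_i/√M_i (Graham's law weighted by mole fraction), so the effusate composition follows n_i/√M_i.
x_NO₂(eff) = (n_NO₂/√M_NO₂) / (n_NO₂/√M_NO₂ + n_CO/√M_CO)
= (2.90/√46.01) / (2.90/√46.01 + 4.65/√28.01) = 0.4275/(0.4275 + 0.8786) = 0.3273.

0.3273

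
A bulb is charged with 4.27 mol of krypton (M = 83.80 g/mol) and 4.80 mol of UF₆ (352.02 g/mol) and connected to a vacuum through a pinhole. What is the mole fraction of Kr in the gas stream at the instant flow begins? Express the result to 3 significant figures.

Rate_i ∝ x_i/√M_i (Graham's law weighted by mole fraction), so the effusate composition follows n_i/√M_i.
x_Kr(eff) = (n_Kr/√M_Kr) / (n_Kr/√M_Kr + n_UF₆/√M_UF₆)
= (4.27/√83.80) / (4.27/√83.80 + 4.80/√352.02) = 0.4665/(0.4665 + 0.2558) = 0.646.

0.646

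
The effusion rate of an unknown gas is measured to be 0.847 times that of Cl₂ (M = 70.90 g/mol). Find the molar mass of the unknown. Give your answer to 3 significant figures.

98.8 g/mol

From Graham's law, rate_X/rate_Cl₂ = √(M_Cl₂/M_X).
0.847 = √(70.90/M_X)
M_X = 70.90 / 0.847² = 70.90 / 0.7174 = 98.8 g/mol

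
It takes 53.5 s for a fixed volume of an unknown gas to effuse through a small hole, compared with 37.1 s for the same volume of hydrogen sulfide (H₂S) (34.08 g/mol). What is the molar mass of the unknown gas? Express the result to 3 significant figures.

Since effusion rate ∝ 1/√M, t_X/t_H₂S = √(M_X/M_H₂S).
53.5/37.1 = 1.442 = √(M_X/34.08)
M_X = 34.08 × 1.442² = 34.08 × 2.080 = 70.9 g/mol

70.9 g/mol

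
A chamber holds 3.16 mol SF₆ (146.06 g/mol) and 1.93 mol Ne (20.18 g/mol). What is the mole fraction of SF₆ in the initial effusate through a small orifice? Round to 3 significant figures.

0.378

The effusion rate of species i is ∝ p_i/√M_i ∝ n_i/√M_i.
Mole fraction of SF₆ in the effusate = (n_SF₆/√M_SF₆) / (n_SF₆/√M_SF₆ + n_Ne/√M_Ne)
= (3.16/√146.06) / (3.16/√146.06 + 1.93/√20.18) = 0.2615/(0.2615 + 0.4296) = 0.378.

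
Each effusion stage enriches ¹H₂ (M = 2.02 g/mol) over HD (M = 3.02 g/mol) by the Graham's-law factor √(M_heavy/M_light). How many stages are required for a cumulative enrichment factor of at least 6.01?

9

Per stage α = (3.02/2.02)^(1/2) = 1.49505^0.5, giving ln α = 0.2011.
Need α^N ≥ 6.01 ⇒ N ≥ ln(6.01) / ln α = 1.793 / 0.2011 = 8.92.
So at least 9 stages are needed.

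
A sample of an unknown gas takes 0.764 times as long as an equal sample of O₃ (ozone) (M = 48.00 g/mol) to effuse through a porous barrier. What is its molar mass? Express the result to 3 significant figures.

28.0 g/mol

By Graham's law, t_X/t_O₃ = √(M_X/M_O₃).
0.764 = √(M_X/48.00)
M_X = 48.00 × 0.764² = 48.00 × 0.5837 = 28.0 g/mol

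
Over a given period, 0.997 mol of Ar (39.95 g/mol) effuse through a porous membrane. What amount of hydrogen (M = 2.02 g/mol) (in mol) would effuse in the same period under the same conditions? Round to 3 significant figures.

From Graham's law, rate_H₂/rate_Ar = √(M_Ar/M_H₂) = √(39.95/2.02) = √19.78 = 4.447.
So the amount for H₂ is 0.997 × 4.447 = 4.43 mol.

4.43 mol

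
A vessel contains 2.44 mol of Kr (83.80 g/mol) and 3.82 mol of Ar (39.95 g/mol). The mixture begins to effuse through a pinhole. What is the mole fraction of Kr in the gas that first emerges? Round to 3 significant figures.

Effusion rate of each component ∝ n_i/√M_i (partial pressure × 1/√M).
x_Kr(eff) = (n_Kr/√M_Kr) / (n_Kr/√M_Kr + n_Ar/√M_Ar)
= (2.44/√83.80) / (2.44/√83.80 + 3.82/√39.95) = 0.2665/(0.2665 + 0.6044) = 0.306.

0.306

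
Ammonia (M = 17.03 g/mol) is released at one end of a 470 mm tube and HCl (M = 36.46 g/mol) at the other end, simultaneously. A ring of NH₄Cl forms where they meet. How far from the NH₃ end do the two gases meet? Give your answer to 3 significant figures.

279 mm

In equal time, each gas travels a distance ∝ its rate ∝ 1/√M, so d_NH₃/d_HCl = √(M_HCl/M_NH₃) = √(36.46/17.03) = 1.463.
With d_NH₃ + d_HCl = 470 mm, d_HCl = 470/(1 + 1.463) = 190.8 mm.
d_NH₃ = 470 − 190.8 = 279 mm.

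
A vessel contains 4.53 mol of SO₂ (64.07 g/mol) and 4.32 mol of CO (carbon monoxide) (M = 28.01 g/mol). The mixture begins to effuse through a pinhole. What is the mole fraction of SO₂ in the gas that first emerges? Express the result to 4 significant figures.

Rate_i ∝ x_i/√M_i (Graham's law weighted by mole fraction), so the effusate composition follows n_i/√M_i.
So x_SO₂ in the escaping gas = (n_SO₂/√M_SO₂) / Σ(n_i/√M_i)
= (4.53/√64.07) / (4.53/√64.07 + 4.32/√28.01) = 0.5659/(0.5659 + 0.8163) = 0.4094.

0.4094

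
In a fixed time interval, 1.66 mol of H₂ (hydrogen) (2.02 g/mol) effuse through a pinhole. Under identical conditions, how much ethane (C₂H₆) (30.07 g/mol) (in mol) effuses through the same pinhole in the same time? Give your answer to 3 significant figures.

Graham's law gives rate_C₂H₆/rate_H₂ = √(M_H₂/M_C₂H₆) = √(2.02/30.07) = √0.06718 = 0.2592.
So the amount for C₂H₆ is 1.66 × 0.2592 = 0.430 mol.

0.430 mol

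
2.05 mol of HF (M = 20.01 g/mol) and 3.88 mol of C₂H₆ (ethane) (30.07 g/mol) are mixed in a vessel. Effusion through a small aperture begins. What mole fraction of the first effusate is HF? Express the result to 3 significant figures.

The effusion rate of species i is ∝ p_i/√M_i ∝ n_i/√M_i.
So x_HF in the escaping gas = (n_HF/√M_HF) / Σ(n_i/√M_i)
= (2.05/√20.01) / (2.05/√20.01 + 3.88/√30.07) = 0.4583/(0.4583 + 0.7076) = 0.393.

0.393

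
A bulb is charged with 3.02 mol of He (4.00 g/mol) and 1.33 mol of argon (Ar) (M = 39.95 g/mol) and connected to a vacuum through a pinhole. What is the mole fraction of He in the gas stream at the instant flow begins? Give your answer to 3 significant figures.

Rate_i ∝ x_i/√M_i (Graham's law weighted by mole fraction), so the effusate composition follows n_i/√M_i.
Mole fraction of He in the effusate = (n_He/√M_He) / (n_He/√M_He + n_Ar/√M_Ar)
= (3.02/√4.00) / (3.02/√4.00 + 1.33/√39.95) = 1.510/(1.510 + 0.2104) = 0.878.

0.878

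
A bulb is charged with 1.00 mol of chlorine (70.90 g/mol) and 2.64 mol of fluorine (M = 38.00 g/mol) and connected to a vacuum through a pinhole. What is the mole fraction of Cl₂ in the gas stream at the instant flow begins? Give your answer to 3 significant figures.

0.217

Rate_i ∝ x_i/√M_i (Graham's law weighted by mole fraction), so the effusate composition follows n_i/√M_i.
x_Cl₂(eff) = (n_Cl₂/√M_Cl₂) / (n_Cl₂/√M_Cl₂ + n_F₂/√M_F₂)
= (1.00/√70.90) / (1.00/√70.90 + 2.64/√38.00) = 0.1188/(0.1188 + 0.4283) = 0.217.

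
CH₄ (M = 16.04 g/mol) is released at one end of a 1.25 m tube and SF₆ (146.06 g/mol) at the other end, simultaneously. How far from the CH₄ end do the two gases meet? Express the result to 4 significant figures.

0.9389 m

In equal time, each gas travels a distance ∝ its rate ∝ 1/√M, so d_CH₄/d_SF₆ = √(M_SF₆/M_CH₄) = √(146.06/16.04) = 3.018.
With d_CH₄ + d_SF₆ = 1.25 m, d_SF₆ = 1.25/(1 + 3.018) = 0.3111 m.
d_CH₄ = 1.25 − 0.3111 = 0.9389 m.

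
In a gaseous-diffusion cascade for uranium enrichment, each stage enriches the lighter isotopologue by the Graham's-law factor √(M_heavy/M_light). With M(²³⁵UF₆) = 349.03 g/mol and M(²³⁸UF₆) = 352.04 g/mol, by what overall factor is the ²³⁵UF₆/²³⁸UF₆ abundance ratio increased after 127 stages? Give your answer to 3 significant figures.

The single-stage factor is √(M_heavy/M_light), so 127 stages give [√(352.04/349.03)]^127 = (352.04/349.03)^(127/2).
= 1.00862^(127/2) = 1.73.

1.73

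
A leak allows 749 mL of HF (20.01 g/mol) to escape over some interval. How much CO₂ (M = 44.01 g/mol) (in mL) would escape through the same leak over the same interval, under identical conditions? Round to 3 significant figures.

505 mL

From Graham's law, rate_CO₂/rate_HF = √(M_HF/M_CO₂) = √(20.01/44.01) = √0.4547 = 0.6743.
So the volume for CO₂ is 749 × 0.6743 = 505 mL.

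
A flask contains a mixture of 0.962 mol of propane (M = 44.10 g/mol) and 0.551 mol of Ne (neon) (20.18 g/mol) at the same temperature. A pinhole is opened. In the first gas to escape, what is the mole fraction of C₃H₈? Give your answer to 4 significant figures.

0.5415

Rate_i ∝ x_i/√M_i (Graham's law weighted by mole fraction), so the effusate composition follows n_i/√M_i.
So x_C₃H₈ in the escaping gas = (n_C₃H₈/√M_C₃H₈) / Σ(n_i/√M_i)
= (0.962/√44.10) / (0.962/√44.10 + 0.551/√20.18) = 0.1449/(0.1449 + 0.1227) = 0.5415.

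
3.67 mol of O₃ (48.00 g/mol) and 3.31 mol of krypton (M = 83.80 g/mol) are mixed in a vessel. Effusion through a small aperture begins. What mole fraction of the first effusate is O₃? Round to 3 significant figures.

0.594

The effusion rate of species i is ∝ p_i/√M_i ∝ n_i/√M_i.
So x_O₃ in the escaping gas = (n_O₃/√M_O₃) / Σ(n_i/√M_i)
= (3.67/√48.00) / (3.67/√48.00 + 3.31/√83.80) = 0.5297/(0.5297 + 0.3616) = 0.594.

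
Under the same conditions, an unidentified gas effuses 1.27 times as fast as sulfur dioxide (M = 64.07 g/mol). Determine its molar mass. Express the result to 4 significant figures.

Using Graham's law: rate_X/rate_SO₂ = √(M_SO₂/M_X).
1.27 = √(64.07/M_X)
M_X = 64.07 / 1.27² = 64.07 / 1.613 = 39.72 g/mol

39.72 g/mol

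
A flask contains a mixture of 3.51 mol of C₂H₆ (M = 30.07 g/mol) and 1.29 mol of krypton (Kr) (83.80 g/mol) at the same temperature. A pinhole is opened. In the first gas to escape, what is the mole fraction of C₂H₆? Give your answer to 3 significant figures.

0.820

The effusion rate of species i is ∝ p_i/√M_i ∝ n_i/√M_i.
Mole fraction of C₂H₆ in the effusate = (n_C₂H₆/√M_C₂H₆) / (n_C₂H₆/√M_C₂H₆ + n_Kr/√M_Kr)
= (3.51/√30.07) / (3.51/√30.07 + 1.29/√83.80) = 0.6401/(0.6401 + 0.1409) = 0.820.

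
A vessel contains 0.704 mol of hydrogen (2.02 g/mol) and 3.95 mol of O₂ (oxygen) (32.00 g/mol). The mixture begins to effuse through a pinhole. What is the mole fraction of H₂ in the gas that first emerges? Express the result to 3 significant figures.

0.415

Each component's effusion rate ∝ (its partial pressure)·(1/√M) ∝ n_i/√M_i.
x_H₂(eff) = (n_H₂/√M_H₂) / (n_H₂/√M_H₂ + n_O₂/√M_O₂)
= (0.704/√2.02) / (0.704/√2.02 + 3.95/√32.00) = 0.4953/(0.4953 + 0.6983) = 0.415.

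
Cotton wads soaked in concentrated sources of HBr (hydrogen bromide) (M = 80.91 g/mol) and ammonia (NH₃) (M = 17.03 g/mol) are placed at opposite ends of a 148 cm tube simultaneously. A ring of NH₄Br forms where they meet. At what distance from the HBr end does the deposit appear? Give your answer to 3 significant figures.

Graham's law gives d_HBr/d_NH₃ = rate_HBr/rate_NH₃ = √(M_NH₃/M_HBr) = √(17.03/80.91) = 0.4588.
With d_HBr + d_NH₃ = 148 cm, d_NH₃ = 148/(1 + 0.4588) = 101.5 cm.
d_HBr = 148 − 101.5 = 46.5 cm.

46.5 cm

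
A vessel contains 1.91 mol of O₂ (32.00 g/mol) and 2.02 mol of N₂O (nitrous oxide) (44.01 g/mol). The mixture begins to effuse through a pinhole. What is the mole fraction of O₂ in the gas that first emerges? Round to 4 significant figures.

0.5258

Rate_i ∝ x_i/√M_i (Graham's law weighted by mole fraction), so the effusate composition follows n_i/√M_i.
Mole fraction of O₂ in the effusate = (n_O₂/√M_O₂) / (n_O₂/√M_O₂ + n_N₂O/√M_N₂O)
= (1.91/√32.00) / (1.91/√32.00 + 2.02/√44.01) = 0.3376/(0.3376 + 0.3045) = 0.5258.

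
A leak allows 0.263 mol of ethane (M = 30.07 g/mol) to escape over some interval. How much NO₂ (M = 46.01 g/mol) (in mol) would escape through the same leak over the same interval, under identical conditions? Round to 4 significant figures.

Graham's law gives rate_NO₂/rate_C₂H₆ = √(M_C₂H₆/M_NO₂) = √(30.07/46.01) = √0.6536 = 0.8084.
So the amount for NO₂ is 0.263 × 0.8084 = 0.2126 mol.

0.2126 mol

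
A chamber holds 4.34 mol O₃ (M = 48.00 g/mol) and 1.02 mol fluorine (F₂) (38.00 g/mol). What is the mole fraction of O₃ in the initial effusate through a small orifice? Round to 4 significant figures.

0.7910

Each component's effusion rate ∝ (its partial pressure)·(1/√M) ∝ n_i/√M_i.
So x_O₃ in the escaping gas = (n_O₃/√M_O₃) / Σ(n_i/√M_i)
= (4.34/√48.00) / (4.34/√48.00 + 1.02/√38.00) = 0.6264/(0.6264 + 0.1655) = 0.7910.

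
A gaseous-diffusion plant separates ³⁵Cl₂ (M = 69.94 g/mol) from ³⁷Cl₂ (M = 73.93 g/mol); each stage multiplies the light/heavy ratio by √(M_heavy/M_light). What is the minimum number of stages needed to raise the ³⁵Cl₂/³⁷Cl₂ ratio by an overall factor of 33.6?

127

Per stage α = (73.93/69.94)^(1/2) = 1.05705^0.5, giving ln α = 0.02774.
Need α^N ≥ 33.6 ⇒ N ≥ ln(33.6) / ln α = 3.515 / 0.02774 = 126.69.
Minimum whole number of stages: N = 127.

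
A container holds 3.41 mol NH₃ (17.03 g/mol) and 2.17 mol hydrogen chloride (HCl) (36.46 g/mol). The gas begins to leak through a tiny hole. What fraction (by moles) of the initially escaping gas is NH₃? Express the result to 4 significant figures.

Rate_i ∝ x_i/√M_i (Graham's law weighted by mole fraction), so the effusate composition follows n_i/√M_i.
Mole fraction of NH₃ in the effusate = (n_NH₃/√M_NH₃) / (n_NH₃/√M_NH₃ + n_HCl/√M_HCl)
= (3.41/√17.03) / (3.41/√17.03 + 2.17/√36.46) = 0.8263/(0.8263 + 0.3594) = 0.6969.

0.6969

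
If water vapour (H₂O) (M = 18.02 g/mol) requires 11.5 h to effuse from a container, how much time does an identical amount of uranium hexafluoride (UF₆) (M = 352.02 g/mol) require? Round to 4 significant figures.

From Graham's law, t_UF₆/t_H₂O = √(M_UF₆/M_H₂O) = √(352.02/18.02) = √19.53 = 4.420.
So the time for UF₆ is 11.5 × 4.420 = 50.83 h.

50.83 h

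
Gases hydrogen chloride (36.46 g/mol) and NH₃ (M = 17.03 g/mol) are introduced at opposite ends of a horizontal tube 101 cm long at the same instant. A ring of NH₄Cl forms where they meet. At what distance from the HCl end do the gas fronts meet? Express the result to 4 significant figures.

The fronts meet when d_HCl + d_NH₃ = L with d_HCl/d_NH₃ = √(M_NH₃/M_HCl) (Graham's law). Here √(M_NH₃/M_HCl) = √(17.03/36.46) = 0.6834.
With d_HCl + d_NH₃ = 101 cm, d_NH₃ = 101/(1 + 0.6834) = 60.00 cm.
d_HCl = 101 − 60.00 = 41.00 cm.

41.00 cm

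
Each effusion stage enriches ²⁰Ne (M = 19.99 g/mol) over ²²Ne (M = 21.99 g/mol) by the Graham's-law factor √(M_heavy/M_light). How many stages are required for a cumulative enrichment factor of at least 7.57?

43

With α = √(21.99/19.99) per stage, ln α = ½ ln(1.10005) = 0.04768.
Need α^N ≥ 7.57 ⇒ N ≥ ln(7.57) / ln α = 2.024 / 0.04768 = 42.46.
So at least 43 stages are needed.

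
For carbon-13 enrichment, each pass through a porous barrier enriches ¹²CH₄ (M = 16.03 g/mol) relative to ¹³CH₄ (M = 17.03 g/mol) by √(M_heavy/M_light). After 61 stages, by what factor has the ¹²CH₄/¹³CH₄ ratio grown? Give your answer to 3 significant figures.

The single-stage factor is √(M_heavy/M_light), so 61 stages give [√(17.03/16.03)]^61 = (17.03/16.03)^(61/2).
= 1.06238^(61/2) = 6.33.

6.33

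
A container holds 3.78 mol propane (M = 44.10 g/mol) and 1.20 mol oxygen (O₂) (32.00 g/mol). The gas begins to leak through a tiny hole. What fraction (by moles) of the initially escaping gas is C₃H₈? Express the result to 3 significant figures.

The effusion rate of species i is ∝ p_i/√M_i ∝ n_i/√M_i.
x_C₃H₈(eff) = (n_C₃H₈/√M_C₃H₈) / (n_C₃H₈/√M_C₃H₈ + n_O₂/√M_O₂)
= (3.78/√44.10) / (3.78/√44.10 + 1.20/√32.00) = 0.5692/(0.5692 + 0.2121) = 0.729.

0.729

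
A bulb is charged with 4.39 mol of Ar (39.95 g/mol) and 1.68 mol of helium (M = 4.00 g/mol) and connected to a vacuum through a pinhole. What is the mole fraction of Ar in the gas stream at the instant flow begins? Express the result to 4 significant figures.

0.4526

Each component's effusion rate ∝ (its partial pressure)·(1/√M) ∝ n_i/√M_i.
Mole fraction of Ar in the effusate = (n_Ar/√M_Ar) / (n_Ar/√M_Ar + n_He/√M_He)
= (4.39/√39.95) / (4.39/√39.95 + 1.68/√4.00) = 0.6946/(0.6946 + 0.8400) = 0.4526.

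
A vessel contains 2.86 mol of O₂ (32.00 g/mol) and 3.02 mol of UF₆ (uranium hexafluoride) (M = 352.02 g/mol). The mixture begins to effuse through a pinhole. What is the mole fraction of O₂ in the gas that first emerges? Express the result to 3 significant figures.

Effusion rate of each component ∝ n_i/√M_i (partial pressure × 1/√M).
So x_O₂ in the escaping gas = (n_O₂/√M_O₂) / Σ(n_i/√M_i)
= (2.86/√32.00) / (2.86/√32.00 + 3.02/√352.02) = 0.5056/(0.5056 + 0.1610) = 0.759.

0.759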